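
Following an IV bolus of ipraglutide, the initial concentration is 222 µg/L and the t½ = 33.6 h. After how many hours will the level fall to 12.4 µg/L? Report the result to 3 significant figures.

k = ln 2 / 33.6 = 0.02063 h⁻¹
C(t) = C₀ e^(−kt)  ⇒  t = ln(C₀/C) / k
t = ln(222/12.4) / 0.02063 = 2.885 / 0.02063 ≈ 140 hours

140 hours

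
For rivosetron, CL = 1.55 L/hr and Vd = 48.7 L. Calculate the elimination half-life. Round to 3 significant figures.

k = CL / V = 1.55 / 48.7 = 0.03183 hr⁻¹
t½ = ln 2 / k = ln 2 / 0.03183 ≈ 21.8 hours

21.8 hours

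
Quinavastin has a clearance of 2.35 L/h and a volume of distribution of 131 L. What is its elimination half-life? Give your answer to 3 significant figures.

k = CL / V = 2.35 / 131 = 0.01794 h⁻¹
t½ = ln 2 / k = ln 2 / 0.01794 ≈ 38.6 hours

38.6 hours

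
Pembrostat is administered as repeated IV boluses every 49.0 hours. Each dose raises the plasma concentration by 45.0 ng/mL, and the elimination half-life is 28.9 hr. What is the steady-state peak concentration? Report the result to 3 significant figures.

k = ln 2 / 28.9 = 0.02398 hr⁻¹
Fraction remaining after one interval: e^(−kτ) = e^(−0.02398 × 49.0) = 0.3087
R = 1 / (1 − 0.3087) = 1.447
Css,max = 45.0 × 1.447 ≈ 65.1 ng/mL

65.1 ng/mL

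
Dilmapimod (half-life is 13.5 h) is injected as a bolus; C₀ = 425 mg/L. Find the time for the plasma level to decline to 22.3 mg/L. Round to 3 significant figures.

57.4 hours

k = ln 2 / 13.5 = 0.05134 h⁻¹
C(t) = C₀ e^(−kt)  ⇒  t = ln(C₀/C) / k
t = ln(425/22.3) / 0.05134 = 2.948 / 0.05134 ≈ 57.4 hours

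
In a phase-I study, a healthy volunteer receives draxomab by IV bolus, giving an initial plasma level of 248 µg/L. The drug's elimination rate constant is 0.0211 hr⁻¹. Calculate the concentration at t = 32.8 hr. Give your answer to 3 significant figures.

C(t) = C₀ e^(−kt) = 248 × e^(−0.02110 × 32.8) = 248 × e^(−0.6921) = 248 × 0.5005 ≈ 124 µg/L

124 µg/L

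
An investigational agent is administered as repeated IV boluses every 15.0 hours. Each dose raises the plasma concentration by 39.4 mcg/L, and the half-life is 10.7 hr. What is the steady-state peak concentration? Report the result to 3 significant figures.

63.4 mcg/L

k = ln 2 / 10.7 = 0.06478 hr⁻¹
Fraction remaining after one interval: e^(−kτ) = e^(−0.06478 × 15.0) = 0.3784
R = 1 / (1 − 0.3784) = 1.609
Css,max = 39.4 × 1.609 ≈ 63.4 mcg/L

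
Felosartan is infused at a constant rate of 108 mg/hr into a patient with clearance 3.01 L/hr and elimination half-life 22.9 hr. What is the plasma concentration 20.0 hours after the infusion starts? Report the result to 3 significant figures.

16.3 mg/L

Css = rate / CL = 108 / 3.01 = 35.88 mg/L
k = ln 2 / 22.9 = 0.03027 hr⁻¹
C(t) = Css (1 − e^(−kt)) = 35.88 × (1 − e^(−0.6054)) = 35.88 × 0.4541 ≈ 16.3 mg/L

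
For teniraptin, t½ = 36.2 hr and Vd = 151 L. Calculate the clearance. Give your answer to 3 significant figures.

2.89 L/hr

k = ln 2 / t½ = ln 2 / 36.2 = 0.01915 hr⁻¹
CL = k · V = 0.01915 × 151 ≈ 2.89 L/hr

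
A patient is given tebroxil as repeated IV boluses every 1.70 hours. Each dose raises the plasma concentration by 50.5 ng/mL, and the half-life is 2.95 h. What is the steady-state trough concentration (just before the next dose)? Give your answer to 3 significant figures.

k = ln 2 / 2.95 = 0.2350 h⁻¹
Fraction remaining after one interval: e^(−kτ) = e^(−0.2350 × 1.70) = 0.6707
R = 1 / (1 − 0.6707) = 3.037
Css,max = 50.5 × 3.037 = 153.4 ng/mL
Css,min = Css,max × e^(−kτ) = 153.4 × 0.6707 ≈ 103 ng/mL

103 ng/mL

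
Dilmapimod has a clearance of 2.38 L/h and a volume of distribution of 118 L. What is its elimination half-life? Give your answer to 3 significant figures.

k = CL / V = 2.38 / 118 = 0.02017 h⁻¹
t½ = ln 2 / k = ln 2 / 0.02017 ≈ 34.4 hours

34.4 hours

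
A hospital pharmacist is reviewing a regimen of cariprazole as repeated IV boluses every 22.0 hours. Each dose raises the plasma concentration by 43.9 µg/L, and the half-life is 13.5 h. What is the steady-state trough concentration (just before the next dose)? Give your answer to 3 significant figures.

21.0 µg/L

k = ln 2 / 13.5 = 0.05134 h⁻¹
Fraction remaining after one interval: e^(−kτ) = e^(−0.05134 × 22.0) = 0.3232
R = 1 / (1 − 0.3232) = 1.477
Css,max = 43.9 × 1.477 = 64.86 µg/L
Css,min = Css,max × e^(−kτ) = 64.86 × 0.3232 ≈ 21.0 µg/L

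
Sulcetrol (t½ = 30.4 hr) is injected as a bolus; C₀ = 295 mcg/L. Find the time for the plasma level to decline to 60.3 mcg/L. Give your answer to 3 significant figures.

k = ln 2 / 30.4 = 0.02280 hr⁻¹
C(t) = C₀ e^(−kt)  ⇒  t = ln(C₀/C) / k
t = ln(295/60.3) / 0.02280 = 1.588 / 0.02280 ≈ 69.6 hours

69.6 hours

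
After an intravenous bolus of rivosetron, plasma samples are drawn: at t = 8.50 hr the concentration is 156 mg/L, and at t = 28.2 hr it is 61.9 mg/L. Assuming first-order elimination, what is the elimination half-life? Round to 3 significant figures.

14.8 hours

k = ln(C₁/C₂) / (t₂ − t₁) = ln(156/61.9) / (28.2 − 8.50)
  = 0.9243 / 19.70 = 0.04692 hr⁻¹
t½ = ln 2 / k = ln 2 / 0.04692 ≈ 14.8 hours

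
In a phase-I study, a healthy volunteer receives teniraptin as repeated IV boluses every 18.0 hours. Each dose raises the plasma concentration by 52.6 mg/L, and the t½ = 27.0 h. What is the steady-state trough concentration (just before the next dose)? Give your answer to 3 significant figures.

89.5 mg/L

k = ln 2 / 27.0 = 0.02567 h⁻¹
Fraction remaining after one interval: e^(−kτ) = e^(−0.02567 × 18.0) = 0.6300
R = 1 / (1 − 0.6300) = 2.702
Css,max = 52.6 × 2.702 = 142.1 mg/L
Css,min = Css,max × e^(−kτ) = 142.1 × 0.6300 ≈ 89.5 mg/L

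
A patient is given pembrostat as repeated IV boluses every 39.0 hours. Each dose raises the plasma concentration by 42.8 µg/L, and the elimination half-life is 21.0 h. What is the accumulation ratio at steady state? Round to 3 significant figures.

k = ln 2 / 21.0 = 0.03301 h⁻¹
Fraction remaining after one interval: e^(−kτ) = e^(−0.03301 × 39.0) = 0.2760
R = 1 / (1 − 0.2760) = 1 / 0.7240 ≈ 1.38

1.38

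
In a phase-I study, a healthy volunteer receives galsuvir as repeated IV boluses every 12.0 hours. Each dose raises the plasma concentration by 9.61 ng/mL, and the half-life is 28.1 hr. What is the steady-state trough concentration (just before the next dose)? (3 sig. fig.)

27.9 ng/mL

k = ln 2 / 28.1 = 0.02467 hr⁻¹
Fraction remaining after one interval: e^(−kτ) = e^(−0.02467 × 12.0) = 0.7438
R = 1 / (1 − 0.7438) = 3.903
Css,max = 9.61 × 3.903 = 37.51 ng/mL
Css,min = Css,max × e^(−kτ) = 37.51 × 0.7438 ≈ 27.9 ng/mL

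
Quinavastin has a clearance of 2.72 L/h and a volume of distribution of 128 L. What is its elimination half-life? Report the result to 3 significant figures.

32.6 hours

k = CL / V = 2.72 / 128 = 0.02125 h⁻¹
t½ = ln 2 / k = ln 2 / 0.02125 ≈ 32.6 hours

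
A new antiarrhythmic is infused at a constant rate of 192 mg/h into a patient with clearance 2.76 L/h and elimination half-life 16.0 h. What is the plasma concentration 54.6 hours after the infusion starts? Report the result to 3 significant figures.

Css = rate / CL = 192 / 2.76 = 69.57 mg/L
k = ln 2 / 16.0 = 0.04332 h⁻¹
C(t) = Css (1 − e^(−kt)) = 69.57 × (1 − e^(−2.365)) = 69.57 × 0.9061 ≈ 63.0 mg/L

63.0 mg/L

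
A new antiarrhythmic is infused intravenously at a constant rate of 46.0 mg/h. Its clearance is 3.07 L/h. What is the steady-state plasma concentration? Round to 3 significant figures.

15.0 mg/L

Css = infusion rate / CL = 46.0 / 3.07 ≈ 15.0 mg/L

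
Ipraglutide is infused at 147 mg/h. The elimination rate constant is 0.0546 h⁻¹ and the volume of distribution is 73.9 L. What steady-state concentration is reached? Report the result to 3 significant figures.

36.4 µg/mL

CL = k · V = 0.0546 × 73.9 = 4.035 L/h
Css = rate / CL = 147 / 4.035 ≈ 36.4 µg/mL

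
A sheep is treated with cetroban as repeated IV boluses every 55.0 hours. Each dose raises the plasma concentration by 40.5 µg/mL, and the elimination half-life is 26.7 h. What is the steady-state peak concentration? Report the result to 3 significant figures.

k = ln 2 / 26.7 = 0.02596 h⁻¹
Fraction remaining after one interval: e^(−kτ) = e^(−0.02596 × 55.0) = 0.2398
R = 1 / (1 − 0.2398) = 1.315
Css,max = 40.5 × 1.315 ≈ 53.3 µg/mL

53.3 µg/mL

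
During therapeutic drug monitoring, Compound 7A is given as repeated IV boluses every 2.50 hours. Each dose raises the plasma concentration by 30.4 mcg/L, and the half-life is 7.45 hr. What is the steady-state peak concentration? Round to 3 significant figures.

k = ln 2 / 7.45 = 0.09304 hr⁻¹
Fraction remaining after one interval: e^(−kτ) = e^(−0.09304 × 2.50) = 0.7925
R = 1 / (1 − 0.7925) = 4.819
Css,max = 30.4 × 4.819 ≈ 146 mcg/L

146 mcg/L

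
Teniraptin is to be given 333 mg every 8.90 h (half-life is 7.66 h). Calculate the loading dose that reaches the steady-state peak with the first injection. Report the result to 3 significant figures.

602 mg

k = ln 2 / 7.66 = 0.09049 h⁻¹
Accumulation ratio R = 1 / (1 − e^(−kτ)) = 1 / (1 − e^(−0.09049×8.90)) = 1 / (1 − 0.4469) = 1.808
Loading dose = maintenance dose × R = 333 × 1.808 ≈ 602 mg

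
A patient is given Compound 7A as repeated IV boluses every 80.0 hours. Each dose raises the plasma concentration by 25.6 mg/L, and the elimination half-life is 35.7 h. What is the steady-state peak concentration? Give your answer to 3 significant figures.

32.5 mg/L

k = ln 2 / 35.7 = 0.01942 h⁻¹
Fraction remaining after one interval: e^(−kτ) = e^(−0.01942 × 80.0) = 0.2116
R = 1 / (1 − 0.2116) = 1.268
Css,max = 25.6 × 1.268 ≈ 32.5 mg/L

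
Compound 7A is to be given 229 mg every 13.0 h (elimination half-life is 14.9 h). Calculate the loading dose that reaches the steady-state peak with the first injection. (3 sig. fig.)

505 mg

k = ln 2 / 14.9 = 0.04652 h⁻¹
Accumulation ratio R = 1 / (1 − e^(−kτ)) = 1 / (1 − e^(−0.04652×13.0)) = 1 / (1 − 0.5462) = 2.204
Loading dose = maintenance dose × R = 229 × 2.204 ≈ 505 mg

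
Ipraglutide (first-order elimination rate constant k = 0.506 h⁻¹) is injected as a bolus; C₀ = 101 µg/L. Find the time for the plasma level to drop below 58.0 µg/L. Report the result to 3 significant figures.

C(t) = C₀ e^(−kt)  ⇒  t = ln(C₀/C) / k
t = ln(101/58.0) / 0.5060 = 0.5547 / 0.5060 ≈ 1.10 hours

1.10 hours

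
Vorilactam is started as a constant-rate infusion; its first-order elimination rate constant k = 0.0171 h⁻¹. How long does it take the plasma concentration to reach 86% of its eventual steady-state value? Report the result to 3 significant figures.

f = 1 − e^(−kt)  ⇒  t = −ln(1 − f) / k
t = −ln(1 − 0.86) / 0.01710 = 1.966 / 0.01710 ≈ 115 hours

115 hours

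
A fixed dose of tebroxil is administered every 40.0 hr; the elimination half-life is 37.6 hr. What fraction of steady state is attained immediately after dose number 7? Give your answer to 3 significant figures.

0.994

k = ln 2 / 37.6 = 0.01843 hr⁻¹
f_n = 1 − e^(−nkτ) = 1 − e^(−7 × 0.01843 × 40.0) = 1 − e^(−5.162) = 1 − 0.005732 ≈ 0.994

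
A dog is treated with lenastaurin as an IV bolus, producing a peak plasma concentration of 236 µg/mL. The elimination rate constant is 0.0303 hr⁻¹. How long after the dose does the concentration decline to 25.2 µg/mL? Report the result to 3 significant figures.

73.8 hours

C(t) = C₀ e^(−kt)  ⇒  t = ln(C₀/C) / k
t = ln(236/25.2) / 0.03030 = 2.237 / 0.03030 ≈ 73.8 hours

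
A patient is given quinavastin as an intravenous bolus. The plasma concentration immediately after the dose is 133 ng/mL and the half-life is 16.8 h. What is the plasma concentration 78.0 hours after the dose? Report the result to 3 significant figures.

k = ln 2 / 16.8 = 0.04126 h⁻¹
C(t) = C₀ e^(−kt) = 133 × e^(−0.04126 × 78.0) = 133 × e^(−3.218) = 133 × 0.04003 ≈ 5.32 ng/mL

5.32 ng/mL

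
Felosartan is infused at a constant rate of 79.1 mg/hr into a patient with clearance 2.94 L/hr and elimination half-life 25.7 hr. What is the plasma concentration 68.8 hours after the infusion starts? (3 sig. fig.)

22.7 mg/L

Css = rate / CL = 79.1 / 2.94 = 26.90 mg/L
k = ln 2 / 25.7 = 0.02697 hr⁻¹
C(t) = Css (1 − e^(−kt)) = 26.90 × (1 − e^(−1.856)) = 26.90 × 0.8436 ≈ 22.7 mg/L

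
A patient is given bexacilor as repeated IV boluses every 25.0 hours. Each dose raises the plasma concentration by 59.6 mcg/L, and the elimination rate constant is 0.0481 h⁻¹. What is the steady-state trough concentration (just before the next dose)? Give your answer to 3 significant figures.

25.6 mcg/L

Fraction remaining after one interval: e^(−kτ) = e^(−0.04810 × 25.0) = 0.3004
R = 1 / (1 − 0.3004) = 1.429
Css,max = 59.6 × 1.429 = 85.20 mcg/L
Css,min = Css,max × e^(−kτ) = 85.20 × 0.3004 ≈ 25.6 mcg/L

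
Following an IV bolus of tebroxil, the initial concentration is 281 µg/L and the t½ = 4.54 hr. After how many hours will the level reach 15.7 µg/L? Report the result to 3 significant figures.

k = ln 2 / 4.54 = 0.1527 hr⁻¹
C(t) = C₀ e^(−kt)  ⇒  t = ln(C₀/C) / k
t = ln(281/15.7) / 0.1527 = 2.885 / 0.1527 ≈ 18.9 hours

18.9 hours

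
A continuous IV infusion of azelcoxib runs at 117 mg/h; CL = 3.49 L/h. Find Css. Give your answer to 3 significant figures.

33.5 mg/L

Css = infusion rate / CL = 117 / 3.49 ≈ 33.5 mg/L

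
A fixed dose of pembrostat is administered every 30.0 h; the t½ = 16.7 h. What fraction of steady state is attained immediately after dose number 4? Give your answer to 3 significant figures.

0.993

k = ln 2 / 16.7 = 0.04151 h⁻¹
f_n = 1 − e^(−nkτ) = 1 − e^(−4 × 0.04151 × 30.0) = 1 − e^(−4.981) = 1 − 0.006869 ≈ 0.993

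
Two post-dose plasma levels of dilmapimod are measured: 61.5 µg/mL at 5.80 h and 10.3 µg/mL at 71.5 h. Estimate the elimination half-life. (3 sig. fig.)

25.5 hours

k = ln(C₁/C₂) / (t₂ − t₁) = ln(61.5/10.3) / (71.5 − 5.80)
  = 1.787 / 65.70 = 0.02720 h⁻¹
t½ = ln 2 / k = ln 2 / 0.02720 ≈ 25.5 hours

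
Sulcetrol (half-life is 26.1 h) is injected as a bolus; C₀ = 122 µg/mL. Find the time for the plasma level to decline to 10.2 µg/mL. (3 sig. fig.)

93.4 hours

k = ln 2 / 26.1 = 0.02656 h⁻¹
C(t) = C₀ e^(−kt)  ⇒  t = ln(C₀/C) / k
t = ln(122/10.2) / 0.02656 = 2.482 / 0.02656 ≈ 93.4 hours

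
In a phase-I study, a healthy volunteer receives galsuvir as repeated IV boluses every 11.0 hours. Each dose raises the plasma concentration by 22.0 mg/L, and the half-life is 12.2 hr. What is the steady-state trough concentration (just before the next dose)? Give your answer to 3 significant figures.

25.3 mg/L

k = ln 2 / 12.2 = 0.05682 hr⁻¹
Fraction remaining after one interval: e^(−kτ) = e^(−0.05682 × 11.0) = 0.5353
R = 1 / (1 − 0.5353) = 2.152
Css,max = 22.0 × 2.152 = 47.34 mg/L
Css,min = Css,max × e^(−kτ) = 47.34 × 0.5353 ≈ 25.3 mg/L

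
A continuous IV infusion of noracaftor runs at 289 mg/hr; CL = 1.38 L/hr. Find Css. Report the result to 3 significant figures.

Css = infusion rate / CL = 289 / 1.38 ≈ 209 mg/L

209 mg/L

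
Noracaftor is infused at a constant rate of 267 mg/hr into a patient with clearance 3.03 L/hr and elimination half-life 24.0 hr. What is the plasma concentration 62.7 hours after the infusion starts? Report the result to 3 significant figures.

73.7 mg/L

Css = rate / CL = 267 / 3.03 = 88.12 mg/L
k = ln 2 / 24.0 = 0.02888 hr⁻¹
C(t) = Css (1 − e^(−kt)) = 88.12 × (1 − e^(−1.811)) = 88.12 × 0.8365 ≈ 73.7 mg/L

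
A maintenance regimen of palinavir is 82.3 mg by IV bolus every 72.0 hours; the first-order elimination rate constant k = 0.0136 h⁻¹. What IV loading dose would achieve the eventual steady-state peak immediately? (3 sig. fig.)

Accumulation ratio R = 1 / (1 − e^(−kτ)) = 1 / (1 − e^(−0.01360×72.0)) = 1 / (1 − 0.3756) = 1.602
Loading dose = maintenance dose × R = 82.3 × 1.602 ≈ 132 mg

132 mg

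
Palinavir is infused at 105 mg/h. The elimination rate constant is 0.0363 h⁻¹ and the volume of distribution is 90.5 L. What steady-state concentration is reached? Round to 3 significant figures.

32.0 µg/mL

CL = k · V = 0.0363 × 90.5 = 3.285 L/h
Css = rate / CL = 105 / 3.285 ≈ 32.0 µg/mL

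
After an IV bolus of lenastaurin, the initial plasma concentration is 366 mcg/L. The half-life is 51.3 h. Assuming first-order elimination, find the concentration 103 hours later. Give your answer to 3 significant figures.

k = ln 2 / 51.3 = 0.01351 h⁻¹
C(t) = C₀ e^(−kt) = 366 × e^(−0.01351 × 103) = 366 × e^(−1.392) = 366 × 0.2487 ≈ 91.0 mcg/L

91.0 mcg/L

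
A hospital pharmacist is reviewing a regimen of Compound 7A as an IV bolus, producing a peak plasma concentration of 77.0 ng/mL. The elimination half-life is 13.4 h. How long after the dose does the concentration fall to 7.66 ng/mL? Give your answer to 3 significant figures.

k = ln 2 / 13.4 = 0.05173 h⁻¹
C(t) = C₀ e^(−kt)  ⇒  t = ln(C₀/C) / k
t = ln(77.0/7.66) / 0.05173 = 2.308 / 0.05173 ≈ 44.6 hours

44.6 hours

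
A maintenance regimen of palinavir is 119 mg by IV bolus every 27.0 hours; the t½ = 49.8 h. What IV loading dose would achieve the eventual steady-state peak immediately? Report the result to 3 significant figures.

380 mg

k = ln 2 / 49.8 = 0.01392 h⁻¹
Accumulation ratio R = 1 / (1 − e^(−kτ)) = 1 / (1 − e^(−0.01392×27.0)) = 1 / (1 − 0.6867) = 3.192
Loading dose = maintenance dose × R = 119 × 3.192 ≈ 380 mg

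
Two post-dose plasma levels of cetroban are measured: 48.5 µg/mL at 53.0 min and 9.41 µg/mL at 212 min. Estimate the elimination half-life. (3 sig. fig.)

67.2 minutes

k = ln(C₁/C₂) / (t₂ − t₁) = ln(48.5/9.41) / (212 − 53.0)
  = 1.640 / 159.0 = 0.01031 min⁻¹
t½ = ln 2 / k = ln 2 / 0.01031 ≈ 67.2 minutes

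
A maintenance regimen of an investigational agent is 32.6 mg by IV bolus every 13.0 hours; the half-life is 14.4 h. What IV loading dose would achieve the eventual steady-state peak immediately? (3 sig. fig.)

k = ln 2 / 14.4 = 0.04814 h⁻¹
Accumulation ratio R = 1 / (1 − e^(−kτ)) = 1 / (1 − e^(−0.04814×13.0)) = 1 / (1 − 0.5349) = 2.150
Loading dose = maintenance dose × R = 32.6 × 2.150 ≈ 70.1 mg

70.1 mg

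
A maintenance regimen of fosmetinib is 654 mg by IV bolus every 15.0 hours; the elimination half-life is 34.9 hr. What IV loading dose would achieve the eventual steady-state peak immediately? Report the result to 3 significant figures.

k = ln 2 / 34.9 = 0.01986 hr⁻¹
Accumulation ratio R = 1 / (1 − e^(−kτ)) = 1 / (1 − e^(−0.01986×15.0)) = 1 / (1 − 0.7424) = 3.881
Loading dose = maintenance dose × R = 654 × 3.881 ≈ 2540 mg

2540 mg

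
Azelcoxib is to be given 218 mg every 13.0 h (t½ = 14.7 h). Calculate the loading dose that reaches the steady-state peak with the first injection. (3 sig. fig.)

k = ln 2 / 14.7 = 0.04715 h⁻¹
Accumulation ratio R = 1 / (1 − e^(−kτ)) = 1 / (1 − e^(−0.04715×13.0)) = 1 / (1 − 0.5417) = 2.182
Loading dose = maintenance dose × R = 218 × 2.182 ≈ 476 mg

476 mg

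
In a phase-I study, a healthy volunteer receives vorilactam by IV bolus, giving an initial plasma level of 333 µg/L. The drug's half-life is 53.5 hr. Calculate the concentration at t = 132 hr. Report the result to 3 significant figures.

60.2 µg/L

k = ln 2 / 53.5 = 0.01296 hr⁻¹
C(t) = C₀ e^(−kt) = 333 × e^(−0.01296 × 132) = 333 × e^(−1.710) = 333 × 0.1808 ≈ 60.2 µg/L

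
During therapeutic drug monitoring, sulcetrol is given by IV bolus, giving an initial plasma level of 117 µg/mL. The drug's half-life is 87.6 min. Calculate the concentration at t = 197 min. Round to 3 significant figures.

k = ln 2 / 87.6 = 0.007913 min⁻¹
197 min is 2.249 half-lives, so C = 117 × (1/2)^2.249 = 117 × 0.2104 ≈ 24.6 µg/mL

24.6 µg/mL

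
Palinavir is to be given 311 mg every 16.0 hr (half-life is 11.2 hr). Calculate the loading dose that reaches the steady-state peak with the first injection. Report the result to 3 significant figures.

495 mg

k = ln 2 / 11.2 = 0.06189 hr⁻¹
Accumulation ratio R = 1 / (1 − e^(−kτ)) = 1 / (1 − e^(−0.06189×16.0)) = 1 / (1 − 0.3715) = 1.591
Loading dose = maintenance dose × R = 311 × 1.591 ≈ 495 mg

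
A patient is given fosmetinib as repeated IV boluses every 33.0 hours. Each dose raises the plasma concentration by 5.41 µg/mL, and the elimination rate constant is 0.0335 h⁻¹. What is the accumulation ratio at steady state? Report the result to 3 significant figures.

1.49

Fraction remaining after one interval: e^(−kτ) = e^(−0.03350 × 33.0) = 0.3310
R = 1 / (1 − 0.3310) = 1 / 0.6690 ≈ 1.49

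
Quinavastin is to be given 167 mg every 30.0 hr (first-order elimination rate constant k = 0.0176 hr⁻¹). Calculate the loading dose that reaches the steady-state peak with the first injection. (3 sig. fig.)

407 mg

Accumulation ratio R = 1 / (1 − e^(−kτ)) = 1 / (1 − e^(−0.01760×30.0)) = 1 / (1 − 0.5898) = 2.438
Loading dose = maintenance dose × R = 167 × 2.438 ≈ 407 mg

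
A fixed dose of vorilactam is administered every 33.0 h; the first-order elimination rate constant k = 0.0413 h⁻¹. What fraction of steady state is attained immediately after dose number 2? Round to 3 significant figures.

f_n = 1 − e^(−nkτ) = 1 − e^(−2 × 0.04130 × 33.0) = 1 − e^(−2.726) = 1 − 0.06549 ≈ 0.935

0.935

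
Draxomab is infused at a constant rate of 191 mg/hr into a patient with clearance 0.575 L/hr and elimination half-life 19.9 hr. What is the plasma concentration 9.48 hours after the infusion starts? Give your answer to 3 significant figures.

Css = rate / CL = 191 / 0.575 = 332.2 µg/mL
k = ln 2 / 19.9 = 0.03483 hr⁻¹
C(t) = Css (1 − e^(−kt)) = 332.2 × (1 − e^(−0.3302)) = 332.2 × 0.2812 ≈ 93.4 µg/mL

93.4 µg/mL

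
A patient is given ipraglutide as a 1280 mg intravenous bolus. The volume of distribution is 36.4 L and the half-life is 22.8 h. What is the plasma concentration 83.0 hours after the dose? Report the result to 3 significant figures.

2.82 mg/L

C₀ = dose / V = 1280 / 36.4 = 35.16 mg/L
k = ln 2 / 22.8 = 0.03040 h⁻¹
C(t) = C₀ e^(−kt) = 35.16 × e^(−0.03040 × 83.0) = 35.16 × e^(−2.523) = 35.16 × 0.08019 ≈ 2.82 mg/L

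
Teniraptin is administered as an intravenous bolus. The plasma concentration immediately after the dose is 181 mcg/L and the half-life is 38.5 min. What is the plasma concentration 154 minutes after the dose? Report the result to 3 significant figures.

11.3 mcg/L

k = ln 2 / 38.5 = 0.01800 min⁻¹
C(t) = C₀ e^(−kt) = 181 × e^(−0.01800 × 154) = 181 × e^(−2.773) = 181 × 0.06250 ≈ 11.3 mcg/L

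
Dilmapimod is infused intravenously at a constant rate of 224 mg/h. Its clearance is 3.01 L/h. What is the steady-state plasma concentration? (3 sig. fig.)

Css = infusion rate / CL = 224 / 3.01 ≈ 74.4 mg/L

74.4 mg/L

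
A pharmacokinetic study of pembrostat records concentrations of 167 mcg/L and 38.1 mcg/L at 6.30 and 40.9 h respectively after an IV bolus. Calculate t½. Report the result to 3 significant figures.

16.2 hours

k = ln(C₁/C₂) / (t₂ − t₁) = ln(167/38.1) / (40.9 − 6.30)
  = 1.478 / 34.60 = 0.04271 h⁻¹
t½ = ln 2 / k = ln 2 / 0.04271 ≈ 16.2 hours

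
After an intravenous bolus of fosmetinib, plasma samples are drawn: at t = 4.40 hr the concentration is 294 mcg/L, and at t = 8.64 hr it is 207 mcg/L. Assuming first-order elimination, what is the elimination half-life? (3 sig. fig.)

k = ln(C₁/C₂) / (t₂ − t₁) = ln(294/207) / (8.64 − 4.40)
  = 0.3509 / 4.240 = 0.08275 hr⁻¹
t½ = ln 2 / k = ln 2 / 0.08275 ≈ 8.38 hours

8.38 hours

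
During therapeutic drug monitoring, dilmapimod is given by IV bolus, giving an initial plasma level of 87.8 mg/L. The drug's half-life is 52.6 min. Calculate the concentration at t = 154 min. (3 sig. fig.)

k = ln 2 / 52.6 = 0.01318 min⁻¹
154 min is 2.928 half-lives, so C = 87.8 × (1/2)^2.928 = 87.8 × 0.1314 ≈ 11.5 mg/L

11.5 mg/L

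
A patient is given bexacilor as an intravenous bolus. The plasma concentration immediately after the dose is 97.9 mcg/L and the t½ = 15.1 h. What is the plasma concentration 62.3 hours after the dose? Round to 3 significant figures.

k = ln 2 / 15.1 = 0.04590 h⁻¹
62.3 h is 4.126 half-lives, so C = 97.9 × (1/2)^4.126 = 97.9 × 0.05728 ≈ 5.61 mcg/L

5.61 mcg/L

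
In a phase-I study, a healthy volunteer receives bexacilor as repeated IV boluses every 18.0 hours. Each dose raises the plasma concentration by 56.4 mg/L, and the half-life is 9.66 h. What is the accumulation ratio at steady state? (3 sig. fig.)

1.38

k = ln 2 / 9.66 = 0.07175 h⁻¹
Fraction remaining after one interval: e^(−kτ) = e^(−0.07175 × 18.0) = 0.2748
R = 1 / (1 − 0.2748) = 1 / 0.7252 ≈ 1.38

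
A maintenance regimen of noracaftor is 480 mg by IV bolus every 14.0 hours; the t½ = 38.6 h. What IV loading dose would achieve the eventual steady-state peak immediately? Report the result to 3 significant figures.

2160 mg

k = ln 2 / 38.6 = 0.01796 h⁻¹
Accumulation ratio R = 1 / (1 − e^(−kτ)) = 1 / (1 − e^(−0.01796×14.0)) = 1 / (1 − 0.7777) = 4.499
Loading dose = maintenance dose × R = 480 × 4.499 ≈ 2160 mg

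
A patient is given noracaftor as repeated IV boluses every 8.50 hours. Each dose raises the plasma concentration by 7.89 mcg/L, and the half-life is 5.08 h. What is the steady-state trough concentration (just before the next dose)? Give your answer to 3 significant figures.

k = ln 2 / 5.08 = 0.1364 h⁻¹
Fraction remaining after one interval: e^(−kτ) = e^(−0.1364 × 8.50) = 0.3136
R = 1 / (1 − 0.3136) = 1.457
Css,max = 7.89 × 1.457 = 11.49 mcg/L
Css,min = Css,max × e^(−kτ) = 11.49 × 0.3136 ≈ 3.60 mcg/L

3.60 mcg/L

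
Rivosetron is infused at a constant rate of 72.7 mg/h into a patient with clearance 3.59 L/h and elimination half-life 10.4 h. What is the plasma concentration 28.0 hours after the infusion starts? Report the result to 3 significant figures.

Css = rate / CL = 72.7 / 3.59 = 20.25 mg/L
k = ln 2 / 10.4 = 0.06665 h⁻¹
C(t) = Css (1 − e^(−kt)) = 20.25 × (1 − e^(−1.866)) = 20.25 × 0.8453 ≈ 17.1 mg/L

17.1 mg/L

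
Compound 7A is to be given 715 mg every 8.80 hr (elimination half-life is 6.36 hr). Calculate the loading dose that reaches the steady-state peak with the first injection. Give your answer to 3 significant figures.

k = ln 2 / 6.36 = 0.1090 hr⁻¹
Accumulation ratio R = 1 / (1 − e^(−kτ)) = 1 / (1 − e^(−0.1090×8.80)) = 1 / (1 − 0.3832) = 1.621
Loading dose = maintenance dose × R = 715 × 1.621 ≈ 1160 mg

1160 mg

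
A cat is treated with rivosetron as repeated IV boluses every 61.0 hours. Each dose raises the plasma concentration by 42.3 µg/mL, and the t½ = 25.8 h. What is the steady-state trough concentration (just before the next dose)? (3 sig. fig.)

10.2 µg/mL

k = ln 2 / 25.8 = 0.02687 h⁻¹
Fraction remaining after one interval: e^(−kτ) = e^(−0.02687 × 61.0) = 0.1942
R = 1 / (1 − 0.1942) = 1.241
Css,max = 42.3 × 1.241 = 52.49 µg/mL
Css,min = Css,max × e^(−kτ) = 52.49 × 0.1942 ≈ 10.2 µg/mL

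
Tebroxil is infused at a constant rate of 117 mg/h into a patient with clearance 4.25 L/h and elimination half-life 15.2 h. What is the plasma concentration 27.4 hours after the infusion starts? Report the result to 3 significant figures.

Css = rate / CL = 117 / 4.25 = 27.53 mg/L
k = ln 2 / 15.2 = 0.04560 h⁻¹
C(t) = Css (1 − e^(−kt)) = 27.53 × (1 − e^(−1.249)) = 27.53 × 0.7133 ≈ 19.6 mg/L

19.6 mg/L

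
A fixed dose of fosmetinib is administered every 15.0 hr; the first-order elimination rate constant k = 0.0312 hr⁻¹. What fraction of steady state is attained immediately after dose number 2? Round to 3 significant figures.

f_n = 1 − e^(−nkτ) = 1 − e^(−2 × 0.03120 × 15.0) = 1 − e^(−0.9360) = 1 − 0.3922 ≈ 0.608

0.608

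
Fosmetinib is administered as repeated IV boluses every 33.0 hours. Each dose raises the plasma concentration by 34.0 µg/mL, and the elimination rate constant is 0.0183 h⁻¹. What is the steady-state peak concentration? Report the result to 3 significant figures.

Fraction remaining after one interval: e^(−kτ) = e^(−0.01830 × 33.0) = 0.5467
R = 1 / (1 − 0.5467) = 2.206
Css,max = 34.0 × 2.206 ≈ 75.0 µg/mL

75.0 µg/mL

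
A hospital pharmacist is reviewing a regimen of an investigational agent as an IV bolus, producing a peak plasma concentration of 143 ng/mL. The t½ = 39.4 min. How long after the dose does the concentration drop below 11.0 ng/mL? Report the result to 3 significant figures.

k = ln 2 / 39.4 = 0.01759 min⁻¹
C(t) = C₀ e^(−kt)  ⇒  t = ln(C₀/C) / k
t = ln(143/11.0) / 0.01759 = 2.565 / 0.01759 ≈ 146 minutes

146 minutes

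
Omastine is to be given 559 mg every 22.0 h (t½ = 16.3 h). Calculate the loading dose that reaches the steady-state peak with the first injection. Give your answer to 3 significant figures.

920 mg

k = ln 2 / 16.3 = 0.04252 h⁻¹
Accumulation ratio R = 1 / (1 − e^(−kτ)) = 1 / (1 − e^(−0.04252×22.0)) = 1 / (1 − 0.3924) = 1.646
Loading dose = maintenance dose × R = 559 × 1.646 ≈ 920 mg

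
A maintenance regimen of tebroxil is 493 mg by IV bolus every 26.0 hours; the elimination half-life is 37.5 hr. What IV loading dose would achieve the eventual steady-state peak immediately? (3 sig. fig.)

k = ln 2 / 37.5 = 0.01848 hr⁻¹
Accumulation ratio R = 1 / (1 − e^(−kτ)) = 1 / (1 − e^(−0.01848×26.0)) = 1 / (1 − 0.6184) = 2.621
Loading dose = maintenance dose × R = 493 × 2.621 ≈ 1290 mg

1290 mg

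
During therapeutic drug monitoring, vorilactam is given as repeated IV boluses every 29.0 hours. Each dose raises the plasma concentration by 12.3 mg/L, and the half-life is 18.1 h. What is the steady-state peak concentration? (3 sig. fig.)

k = ln 2 / 18.1 = 0.03830 h⁻¹
Fraction remaining after one interval: e^(−kτ) = e^(−0.03830 × 29.0) = 0.3294
R = 1 / (1 − 0.3294) = 1.491
Css,max = 12.3 × 1.491 ≈ 18.3 mg/L

18.3 mg/L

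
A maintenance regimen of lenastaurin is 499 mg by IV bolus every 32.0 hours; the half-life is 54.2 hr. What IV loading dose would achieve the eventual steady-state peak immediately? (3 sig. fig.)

k = ln 2 / 54.2 = 0.01279 hr⁻¹
Accumulation ratio R = 1 / (1 − e^(−kτ)) = 1 / (1 − e^(−0.01279×32.0)) = 1 / (1 − 0.6642) = 2.978
Loading dose = maintenance dose × R = 499 × 2.978 ≈ 1490 mg

1490 mg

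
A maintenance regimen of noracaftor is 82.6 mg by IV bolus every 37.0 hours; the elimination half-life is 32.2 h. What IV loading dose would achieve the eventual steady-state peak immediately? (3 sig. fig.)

k = ln 2 / 32.2 = 0.02153 h⁻¹
Accumulation ratio R = 1 / (1 − e^(−kτ)) = 1 / (1 − e^(−0.02153×37.0)) = 1 / (1 − 0.4509) = 1.821
Loading dose = maintenance dose × R = 82.6 × 1.821 ≈ 150 mg

150 mg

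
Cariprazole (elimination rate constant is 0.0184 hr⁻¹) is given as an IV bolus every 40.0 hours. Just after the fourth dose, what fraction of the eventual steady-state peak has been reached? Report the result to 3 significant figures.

f_n = 1 − e^(−nkτ) = 1 − e^(−4 × 0.01840 × 40.0) = 1 − e^(−2.944) = 1 − 0.05265 ≈ 0.947

0.947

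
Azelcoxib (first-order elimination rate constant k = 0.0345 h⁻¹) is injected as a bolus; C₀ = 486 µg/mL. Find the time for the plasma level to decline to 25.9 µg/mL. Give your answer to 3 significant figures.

85.0 hours

C(t) = C₀ e^(−kt)  ⇒  t = ln(C₀/C) / k
t = ln(486/25.9) / 0.03450 = 2.932 / 0.03450 ≈ 85.0 hours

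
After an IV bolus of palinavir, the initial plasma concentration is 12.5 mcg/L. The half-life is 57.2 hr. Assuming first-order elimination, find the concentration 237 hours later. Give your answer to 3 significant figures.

k = ln 2 / 57.2 = 0.01212 hr⁻¹
237 hr is 4.143 half-lives, so C = 12.5 × (1/2)^4.143 = 12.5 × 0.05659 ≈ 0.707 mcg/L

0.707 mcg/L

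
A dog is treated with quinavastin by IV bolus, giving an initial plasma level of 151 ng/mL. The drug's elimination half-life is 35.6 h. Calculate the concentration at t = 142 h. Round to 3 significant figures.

k = ln 2 / 35.6 = 0.01947 h⁻¹
142 h is 3.989 half-lives, so C = 151 × (1/2)^3.989 = 151 × 0.06299 ≈ 9.51 ng/mL

9.51 ng/mL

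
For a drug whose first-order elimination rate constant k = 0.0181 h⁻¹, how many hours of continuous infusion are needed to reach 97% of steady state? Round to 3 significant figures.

194 hours

f = 1 − e^(−kt)  ⇒  t = −ln(1 − f) / k
t = −ln(1 − 0.97) / 0.01810 = 3.507 / 0.01810 ≈ 194 hours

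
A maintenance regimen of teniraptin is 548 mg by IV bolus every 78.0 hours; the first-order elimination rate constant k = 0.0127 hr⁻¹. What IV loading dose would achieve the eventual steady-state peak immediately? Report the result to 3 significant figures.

872 mg

Accumulation ratio R = 1 / (1 − e^(−kτ)) = 1 / (1 − e^(−0.01270×78.0)) = 1 / (1 − 0.3714) = 1.591
Loading dose = maintenance dose × R = 548 × 1.591 ≈ 872 mg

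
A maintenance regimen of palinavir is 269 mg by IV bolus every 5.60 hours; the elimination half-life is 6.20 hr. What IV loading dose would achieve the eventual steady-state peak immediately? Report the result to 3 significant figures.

k = ln 2 / 6.20 = 0.1118 hr⁻¹
Accumulation ratio R = 1 / (1 − e^(−kτ)) = 1 / (1 − e^(−0.1118×5.60)) = 1 / (1 − 0.5347) = 2.149
Loading dose = maintenance dose × R = 269 × 2.149 ≈ 578 mg

578 mg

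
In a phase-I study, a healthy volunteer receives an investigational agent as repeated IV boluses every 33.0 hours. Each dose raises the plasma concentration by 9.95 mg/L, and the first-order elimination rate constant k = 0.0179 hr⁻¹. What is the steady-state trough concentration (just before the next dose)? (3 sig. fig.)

Fraction remaining after one interval: e^(−kτ) = e^(−0.01790 × 33.0) = 0.5539
R = 1 / (1 − 0.5539) = 2.242
Css,max = 9.95 × 2.242 = 22.31 mg/L
Css,min = Css,max × e^(−kτ) = 22.31 × 0.5539 ≈ 12.4 mg/L

12.4 mg/L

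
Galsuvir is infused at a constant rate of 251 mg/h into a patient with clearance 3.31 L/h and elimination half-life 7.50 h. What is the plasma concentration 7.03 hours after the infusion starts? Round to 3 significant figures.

Css = rate / CL = 251 / 3.31 = 75.83 mg/L
k = ln 2 / 7.50 = 0.09242 h⁻¹
C(t) = Css (1 − e^(−kt)) = 75.83 × (1 − e^(−0.6497)) = 75.83 × 0.4778 ≈ 36.2 mg/L

36.2 mg/L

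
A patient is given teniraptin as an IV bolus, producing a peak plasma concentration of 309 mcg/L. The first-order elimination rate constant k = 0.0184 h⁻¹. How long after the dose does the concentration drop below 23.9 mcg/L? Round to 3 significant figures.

139 hours

C(t) = C₀ e^(−kt)  ⇒  t = ln(C₀/C) / k
t = ln(309/23.9) / 0.01840 = 2.559 / 0.01840 ≈ 139 hours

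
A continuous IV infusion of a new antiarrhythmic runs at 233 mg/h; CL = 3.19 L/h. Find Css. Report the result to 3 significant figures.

Css = infusion rate / CL = 233 / 3.19 ≈ 73.0 µg/mL

73.0 µg/mL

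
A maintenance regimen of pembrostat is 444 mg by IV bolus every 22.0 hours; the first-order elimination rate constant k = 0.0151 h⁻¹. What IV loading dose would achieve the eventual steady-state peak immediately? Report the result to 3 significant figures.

Accumulation ratio R = 1 / (1 − e^(−kτ)) = 1 / (1 − e^(−0.01510×22.0)) = 1 / (1 − 0.7173) = 3.538
Loading dose = maintenance dose × R = 444 × 3.538 ≈ 1570 mg

1570 mg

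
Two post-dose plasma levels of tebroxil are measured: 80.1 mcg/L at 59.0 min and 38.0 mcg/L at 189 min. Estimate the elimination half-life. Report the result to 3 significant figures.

121 minutes

k = ln(C₁/C₂) / (t₂ − t₁) = ln(80.1/38.0) / (189 − 59.0)
  = 0.7457 / 130.0 = 0.005736 min⁻¹
t½ = ln 2 / k = ln 2 / 0.005736 ≈ 121 minutes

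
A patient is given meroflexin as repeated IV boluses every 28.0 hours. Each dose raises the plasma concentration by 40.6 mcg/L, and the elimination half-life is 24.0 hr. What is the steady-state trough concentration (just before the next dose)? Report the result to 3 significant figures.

k = ln 2 / 24.0 = 0.02888 hr⁻¹
Fraction remaining after one interval: e^(−kτ) = e^(−0.02888 × 28.0) = 0.4454
R = 1 / (1 − 0.4454) = 1.803
Css,max = 40.6 × 1.803 = 73.21 mcg/L
Css,min = Css,max × e^(−kτ) = 73.21 × 0.4454 ≈ 32.6 mcg/L

32.6 mcg/L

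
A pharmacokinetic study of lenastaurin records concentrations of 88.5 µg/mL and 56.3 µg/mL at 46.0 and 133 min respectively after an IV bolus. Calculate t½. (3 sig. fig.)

k = ln(C₁/C₂) / (t₂ − t₁) = ln(88.5/56.3) / (133 − 46.0)
  = 0.4523 / 87.00 = 0.005199 min⁻¹
t½ = ln 2 / k = ln 2 / 0.005199 ≈ 133 minutes

133 minutes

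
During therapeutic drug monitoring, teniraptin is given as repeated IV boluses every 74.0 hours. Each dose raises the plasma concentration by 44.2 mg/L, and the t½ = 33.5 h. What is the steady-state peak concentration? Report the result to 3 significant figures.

k = ln 2 / 33.5 = 0.02069 h⁻¹
Fraction remaining after one interval: e^(−kτ) = e^(−0.02069 × 74.0) = 0.2163
R = 1 / (1 − 0.2163) = 1.276
Css,max = 44.2 × 1.276 ≈ 56.4 mg/L

56.4 mg/L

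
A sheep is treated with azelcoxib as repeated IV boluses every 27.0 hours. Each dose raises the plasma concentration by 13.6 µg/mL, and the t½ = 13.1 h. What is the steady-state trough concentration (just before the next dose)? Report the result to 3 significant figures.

4.29 µg/mL

k = ln 2 / 13.1 = 0.05291 h⁻¹
Fraction remaining after one interval: e^(−kτ) = e^(−0.05291 × 27.0) = 0.2396
R = 1 / (1 − 0.2396) = 1.315
Css,max = 13.6 × 1.315 = 17.89 µg/mL
Css,min = Css,max × e^(−kτ) = 17.89 × 0.2396 ≈ 4.29 µg/mL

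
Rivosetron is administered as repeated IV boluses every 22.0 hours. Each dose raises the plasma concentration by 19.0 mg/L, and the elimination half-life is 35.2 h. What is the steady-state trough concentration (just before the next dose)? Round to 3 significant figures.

k = ln 2 / 35.2 = 0.01969 h⁻¹
Fraction remaining after one interval: e^(−kτ) = e^(−0.01969 × 22.0) = 0.6484
R = 1 / (1 − 0.6484) = 2.844
Css,max = 19.0 × 2.844 = 54.04 mg/L
Css,min = Css,max × e^(−kτ) = 54.04 × 0.6484 ≈ 35.0 mg/L

35.0 mg/L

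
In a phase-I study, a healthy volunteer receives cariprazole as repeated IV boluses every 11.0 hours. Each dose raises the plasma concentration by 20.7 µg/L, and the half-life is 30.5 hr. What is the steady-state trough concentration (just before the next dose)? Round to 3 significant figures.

72.9 µg/L

k = ln 2 / 30.5 = 0.02273 hr⁻¹
Fraction remaining after one interval: e^(−kτ) = e^(−0.02273 × 11.0) = 0.7788
R = 1 / (1 − 0.7788) = 4.521
Css,max = 20.7 × 4.521 = 93.58 µg/L
Css,min = Css,max × e^(−kτ) = 93.58 × 0.7788 ≈ 72.9 µg/L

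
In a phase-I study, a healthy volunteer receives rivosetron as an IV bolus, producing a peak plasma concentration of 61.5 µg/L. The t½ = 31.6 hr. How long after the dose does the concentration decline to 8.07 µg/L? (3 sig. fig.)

k = ln 2 / 31.6 = 0.02194 hr⁻¹
C(t) = C₀ e^(−kt)  ⇒  t = ln(C₀/C) / k
t = ln(61.5/8.07) / 0.02194 = 2.031 / 0.02194 ≈ 92.6 hours

92.6 hours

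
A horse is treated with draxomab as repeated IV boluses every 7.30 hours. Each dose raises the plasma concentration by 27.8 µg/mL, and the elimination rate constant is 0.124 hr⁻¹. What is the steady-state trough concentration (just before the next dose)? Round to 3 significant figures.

18.9 µg/mL

Fraction remaining after one interval: e^(−kτ) = e^(−0.1240 × 7.30) = 0.4045
R = 1 / (1 − 0.4045) = 1.679
Css,max = 27.8 × 1.679 = 46.68 µg/mL
Css,min = Css,max × e^(−kτ) = 46.68 × 0.4045 ≈ 18.9 µg/mL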